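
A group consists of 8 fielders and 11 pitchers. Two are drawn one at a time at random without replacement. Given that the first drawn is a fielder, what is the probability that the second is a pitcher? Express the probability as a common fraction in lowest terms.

11/18

After removing one fielder, 18 remain: 7 fielders and 11 pitchers.
So the probability the next is a pitcher is 11/18.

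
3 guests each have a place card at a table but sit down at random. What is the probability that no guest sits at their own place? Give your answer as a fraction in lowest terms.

There are 3! = 6 seatings.
By inclusion-exclusion, seatings with no fixed points: C(3,0)·3! − C(3,1)·2! + C(3,2)·1! − C(3,3)·0! = 2.
Probability = 2/6 = 1/3.

1/3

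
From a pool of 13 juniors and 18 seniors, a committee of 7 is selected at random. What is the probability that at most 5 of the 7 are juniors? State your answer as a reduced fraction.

66589/67425

There are C(31,7) = 2629575 ways to choose the 7.
Count the complement (more than 5 juniors): C(13,6)·C(18,1) + C(13,7)·C(18,0) = 30888 + 1716 = 32604.
Probability = 1 − 32604/2629575 = 2596971/2629575 = 66589/67425.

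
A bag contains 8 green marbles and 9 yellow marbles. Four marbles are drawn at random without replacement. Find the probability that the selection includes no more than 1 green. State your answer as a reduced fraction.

There are C(17,4) = 2380 ways to choose the 4.
Favorable selections (no more than 1 green): C(8,0)·C(9,4) + C(8,1)·C(9,3) = 126 + 672 = 798.
Probability = 798/2380 = 57/170.

57/170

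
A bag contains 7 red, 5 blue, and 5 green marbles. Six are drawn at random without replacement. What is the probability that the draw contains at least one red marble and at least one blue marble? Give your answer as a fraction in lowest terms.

There are C(17,6) = 12376 possible draws.
By inclusion-exclusion on the complements, draws missing all red or all blue: C(10,6) + C(12,6) − C(5,6) = 210 + 924 − 0 = 1134.
So draws with at least one of each: 12376 − 1134 = 11242, probability 11242/12376 = 803/884.

803/884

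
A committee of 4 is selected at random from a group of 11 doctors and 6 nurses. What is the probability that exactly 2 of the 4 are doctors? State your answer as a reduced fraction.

165/476

The sample space is all 4-subsets of the 17: C(17,4) = 2380.
Selections with exactly 2 doctors: choose 2 of the 11 doctors and 2 of the 6 nurses, C(11,2)·C(6,2) = 55·15 = 825.
Probability = 825/2380 = 165/476.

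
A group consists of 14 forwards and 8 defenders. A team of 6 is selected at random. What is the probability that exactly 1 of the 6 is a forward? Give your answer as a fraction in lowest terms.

112/10659

There are C(22,6) = 74613 ways to choose 6 from 22.
Selections with exactly 1 forward: choose 1 of the 14 forwards and 5 of the 8 defenders, C(14,1)·C(8,5) = 14·56 = 784.
Probability = 784/74613 = 112/10659.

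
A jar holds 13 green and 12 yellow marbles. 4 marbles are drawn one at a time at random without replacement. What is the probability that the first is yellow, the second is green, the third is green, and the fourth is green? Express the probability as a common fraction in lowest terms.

Multiply the conditional probabilities at each draw: 12/25 · 13/24 · 12/23 · 11/22 = 20592/303600 = 39/575.

39/575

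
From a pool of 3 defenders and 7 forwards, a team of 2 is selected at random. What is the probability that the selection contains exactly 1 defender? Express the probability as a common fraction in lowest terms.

There are C(10,2) = 45 ways to choose 2 from 10.
Selections with exactly 1 defender: choose 1 of the 3 defenders and 1 of the 7 forwards, C(3,1)·C(7,1) = 3·7 = 21.
Probability = 21/45 = 7/15.

7/15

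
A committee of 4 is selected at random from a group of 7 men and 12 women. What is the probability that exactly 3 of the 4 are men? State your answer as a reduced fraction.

Total number of selections: C(19,4) = 3876.
Selections with exactly 3 men: choose 3 of the 7 men and 1 of the 12 women, C(7,3)·C(12,1) = 35·12 = 420.
Probability = 420/3876 = 35/323.

35/323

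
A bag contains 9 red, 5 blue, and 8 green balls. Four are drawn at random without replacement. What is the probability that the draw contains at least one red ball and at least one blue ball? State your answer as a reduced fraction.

There are C(22,4) = 7315 possible draws.
By inclusion-exclusion on the complements, draws missing all red or all blue: C(13,4) + C(17,4) − C(8,4) = 715 + 2380 − 70 = 3025.
So draws with at least one of each: 7315 − 3025 = 4290, probability 4290/7315 = 78/133.

78/133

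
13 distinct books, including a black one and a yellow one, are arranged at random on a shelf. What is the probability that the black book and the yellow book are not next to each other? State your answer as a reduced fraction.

There are 13! = 6227020800 arrangements.
Arrangements with the black book and the yellow book adjacent: 2·12! = 958003200.
So not adjacent: 6227020800 − 958003200 = 5269017600, probability 5269017600/6227020800 = 11/13.

11/13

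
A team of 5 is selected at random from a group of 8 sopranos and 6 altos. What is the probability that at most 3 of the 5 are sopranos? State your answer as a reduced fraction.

Total selections: C(14,5) = 2002.
Count the complement (more than 3 sopranos): C(8,4)·C(6,1) + C(8,5)·C(6,0) = 420 + 56 = 476.
Probability = 1 − 476/2002 = 1526/2002 = 109/143.

109/143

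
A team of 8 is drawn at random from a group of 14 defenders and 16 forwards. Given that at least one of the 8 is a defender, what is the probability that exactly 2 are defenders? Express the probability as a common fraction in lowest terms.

Work in counts. Selections with at least one defender: C(30,8) − C(16,8) = 5852925 − 12870 = 5840055.
Of those, selections where exactly 2 are defenders: C(14,2)·C(16,6) = 91·8008 = 728728.
Conditional probability = 728728/5840055 = 56056/449235.

56056/449235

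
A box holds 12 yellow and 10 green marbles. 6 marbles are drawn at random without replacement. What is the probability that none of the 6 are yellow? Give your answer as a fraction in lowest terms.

There are C(22,6) = 74613 possible selections.
Selections with no yellow (all green): C(10,6) = 210.
Probability = 210/74613 = 10/3553.

10/3553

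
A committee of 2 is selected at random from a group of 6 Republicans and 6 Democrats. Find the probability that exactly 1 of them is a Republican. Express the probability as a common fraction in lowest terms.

6/11

There are C(12,2) = 66 ways to choose 2 from 12.
Selections with exactly 1 Republican: choose 1 of the 6 Republicans and 1 of the 6 Democrats, C(6,1)·C(6,1) = 6·6 = 36.
Probability = 36/66 = 6/11.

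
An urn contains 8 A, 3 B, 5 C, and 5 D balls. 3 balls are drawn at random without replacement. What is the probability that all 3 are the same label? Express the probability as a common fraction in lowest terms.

11/190

There are C(21,3) = 1330 ways to draw 3 balls.
All same label: C(8,3) + C(3,3) + C(5,3) + C(5,3) = 56 + 1 + 10 + 10 = 77.
Probability = 77/1330 = 11/190.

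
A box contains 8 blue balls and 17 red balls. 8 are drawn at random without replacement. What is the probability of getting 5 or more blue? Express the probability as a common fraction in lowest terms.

There are C(25,8) = 1081575 ways to choose the 8.
Favorable selections (5 or more blue): C(8,5)·C(17,3) + C(8,6)·C(17,2) + C(8,7)·C(17,1) + C(8,8)·C(17,0) = 38080 + 3808 + 136 + 1 = 42025.
Probability = 42025/1081575 = 1681/43263.

1681/43263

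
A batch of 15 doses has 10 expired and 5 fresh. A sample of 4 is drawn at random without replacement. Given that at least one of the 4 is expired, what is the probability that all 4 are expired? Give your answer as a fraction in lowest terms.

Work in counts. Selections with at least one expired: C(15,4) − C(5,4) = 1365 − 5 = 1360.
Of those, selections where all 4 are expired: C(10,4) = 210.
Conditional probability = 210/1360 = 21/136.

21/136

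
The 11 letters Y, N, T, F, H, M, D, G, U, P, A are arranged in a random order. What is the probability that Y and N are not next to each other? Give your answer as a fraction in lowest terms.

There are 11! = 39916800 arrangements.
Arrangements with Y and N adjacent: 2·10! = 7257600.
So not adjacent: 39916800 − 7257600 = 32659200, probability 32659200/39916800 = 9/11.

9/11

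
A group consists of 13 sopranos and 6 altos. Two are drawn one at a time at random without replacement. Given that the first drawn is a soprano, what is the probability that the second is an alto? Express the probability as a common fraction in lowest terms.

1/3

After removing one soprano, 18 remain: 12 sopranos and 6 altos.
So the probability the next is an alto is 6/18 = 1/3.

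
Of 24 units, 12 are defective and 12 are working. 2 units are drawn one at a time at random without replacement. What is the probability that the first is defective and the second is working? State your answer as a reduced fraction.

Multiply the conditional probabilities at each draw: 12/24 · 12/23 = 144/552 = 6/23.

6/23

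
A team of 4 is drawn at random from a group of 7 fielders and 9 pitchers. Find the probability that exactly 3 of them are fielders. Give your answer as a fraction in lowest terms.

9/52

There are C(16,4) = 1820 ways to choose 4 from 16.
Selections with exactly 3 fielders: choose 3 of the 7 fielders and 1 of the 9 pitchers, C(7,3)·C(9,1) = 35·9 = 315.
Probability = 315/1820 = 9/52.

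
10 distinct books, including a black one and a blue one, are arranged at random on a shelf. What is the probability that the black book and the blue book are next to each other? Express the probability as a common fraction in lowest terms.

There are 10! = 3628800 arrangements.
Treat the black book and the blue book as a block: 9! arrangements of the blocks × 2 orders within the block = 2·362880 = 725760.
Probability = 725760/3628800 = 1/5.

1/5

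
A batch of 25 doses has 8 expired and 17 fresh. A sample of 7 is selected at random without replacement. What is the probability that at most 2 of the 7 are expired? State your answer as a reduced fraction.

1326/2185

There are C(25,7) = 480700 ways to choose the 7.
Favorable selections (at most 2 expired): C(8,0)·C(17,7) + C(8,1)·C(17,6) + C(8,2)·C(17,5) = 19448 + 99008 + 173264 = 291720.
Probability = 291720/480700 = 1326/2185.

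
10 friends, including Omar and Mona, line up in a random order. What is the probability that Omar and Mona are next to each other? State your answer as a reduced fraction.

There are 10! = 3628800 arrangements.
Treat Omar and Mona as a block: 9! arrangements of the blocks × 2 orders within the block = 2·362880 = 725760.
Probability = 725760/3628800 = 1/5.

1/5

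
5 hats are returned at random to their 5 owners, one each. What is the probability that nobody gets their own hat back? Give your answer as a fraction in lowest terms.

There are 5! = 120 assignments.
By inclusion-exclusion, assignments with no fixed points: C(5,0)·5! − C(5,1)·4! + C(5,2)·3! − C(5,3)·2! + C(5,4)·1! − C(5,5)·0! = 44.
Probability = 44/120 = 11/30.

11/30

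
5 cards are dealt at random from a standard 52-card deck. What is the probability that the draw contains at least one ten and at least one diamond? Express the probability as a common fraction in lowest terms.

229297/866320

There are C(52,5) = 2598960 possible draws.
By inclusion-exclusion on the complements, draws missing all tens or all diamonds: C(48,5) + C(39,5) − C(36,5) = 1712304 + 575757 − 376992 = 1911069.
So draws with at least one of each: 2598960 − 1911069 = 687891, probability 687891/2598960 = 229297/866320.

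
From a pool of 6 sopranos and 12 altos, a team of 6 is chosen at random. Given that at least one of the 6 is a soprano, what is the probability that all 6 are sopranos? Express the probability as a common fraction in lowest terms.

Work in counts. Selections with at least one soprano: C(18,6) − C(12,6) = 18564 − 924 = 17640.
Of those, selections where all 6 are sopranos: C(6,6) = 1.
Conditional probability = 1/17640.

1/17640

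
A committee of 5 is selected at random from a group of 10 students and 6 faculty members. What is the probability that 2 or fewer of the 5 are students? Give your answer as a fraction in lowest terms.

Total selections: C(16,5) = 4368.
Favorable selections (2 or fewer students): C(10,0)·C(6,5) + C(10,1)·C(6,4) + C(10,2)·C(6,3) = 6 + 150 + 900 = 1056.
Probability = 1056/4368 = 22/91.

22/91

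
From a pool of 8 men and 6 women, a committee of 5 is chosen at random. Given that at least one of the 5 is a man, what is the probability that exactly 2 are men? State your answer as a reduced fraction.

Work in counts. Selections with at least one man: C(14,5) − C(6,5) = 2002 − 6 = 1996.
Of those, selections where exactly 2 are men: C(8,2)·C(6,3) = 28·20 = 560.
Conditional probability = 560/1996 = 140/499.

140/499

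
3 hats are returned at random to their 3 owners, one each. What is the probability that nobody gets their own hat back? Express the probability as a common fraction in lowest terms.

1/3

There are 3! = 6 assignments.
By inclusion-exclusion, assignments with no fixed points: C(3,0)·3! − C(3,1)·2! + C(3,2)·1! − C(3,3)·0! = 2.
Probability = 2/6 = 1/3.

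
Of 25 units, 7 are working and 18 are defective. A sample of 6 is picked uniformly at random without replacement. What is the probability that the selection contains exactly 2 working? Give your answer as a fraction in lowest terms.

There are C(25,6) = 177100 ways to choose 6 from 25.
Selections with exactly 2 working: choose 2 of the 7 working and 4 of the 18 defective, C(7,2)·C(18,4) = 21·3060 = 64260.
Probability = 64260/177100 = 459/1265.

459/1265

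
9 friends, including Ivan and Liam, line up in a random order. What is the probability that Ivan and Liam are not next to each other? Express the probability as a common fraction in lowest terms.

7/9

There are 9! = 362880 arrangements.
Arrangements with Ivan and Liam adjacent: 2·8! = 80640.
So not adjacent: 362880 − 80640 = 282240, probability 282240/362880 = 7/9.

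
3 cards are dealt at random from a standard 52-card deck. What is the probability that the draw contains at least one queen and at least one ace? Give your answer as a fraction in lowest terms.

188/5525

There are C(52,3) = 22100 possible draws.
By inclusion-exclusion on the complements, draws missing all queens or all aces: C(48,3) + C(48,3) − C(44,3) = 17296 + 17296 − 13244 = 21348.
So draws with at least one of each: 22100 − 21348 = 752, probability 752/22100 = 188/5525.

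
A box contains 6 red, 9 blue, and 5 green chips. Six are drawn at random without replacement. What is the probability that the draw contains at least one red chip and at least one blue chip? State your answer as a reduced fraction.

There are C(20,6) = 38760 possible draws.
By inclusion-exclusion on the complements, draws missing all red or all blue: C(14,6) + C(11,6) − C(5,6) = 3003 + 462 − 0 = 3465.
So draws with at least one of each: 38760 − 3465 = 35295, probability 35295/38760 = 2353/2584.

2353/2584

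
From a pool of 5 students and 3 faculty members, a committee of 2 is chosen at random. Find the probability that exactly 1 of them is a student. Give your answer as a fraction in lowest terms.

Total number of selections: C(8,2) = 28.
Selections with exactly 1 student: choose 1 of the 5 students and 1 of the 3 faculty members, C(5,1)·C(3,1) = 5·3 = 15.
Probability = 15/28.

15/28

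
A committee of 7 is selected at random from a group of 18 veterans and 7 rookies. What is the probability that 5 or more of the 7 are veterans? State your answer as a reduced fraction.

3417/4807

Total selections: C(25,7) = 480700.
Favorable selections (5 or more veterans): C(18,5)·C(7,2) + C(18,6)·C(7,1) + C(18,7)·C(7,0) = 179928 + 129948 + 31824 = 341700.
Probability = 341700/480700 = 3417/4807.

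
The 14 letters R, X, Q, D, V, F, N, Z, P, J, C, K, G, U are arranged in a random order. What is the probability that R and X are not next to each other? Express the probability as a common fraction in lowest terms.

6/7

There are 14! = 87178291200 arrangements.
Arrangements with R and X adjacent: 2·13! = 12454041600.
So not adjacent: 87178291200 − 12454041600 = 74724249600, probability 74724249600/87178291200 = 6/7.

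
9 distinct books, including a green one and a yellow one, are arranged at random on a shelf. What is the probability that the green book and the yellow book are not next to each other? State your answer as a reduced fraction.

There are 9! = 362880 arrangements.
Arrangements with the green book and the yellow book adjacent: 2·8! = 80640.
So not adjacent: 362880 − 80640 = 282240, probability 282240/362880 = 7/9.

7/9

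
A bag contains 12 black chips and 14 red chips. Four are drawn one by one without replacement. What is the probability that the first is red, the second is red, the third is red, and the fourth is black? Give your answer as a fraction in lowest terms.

42/575

Multiply the conditional probabilities at each draw: 14/26 · 13/25 · 12/24 · 12/23 = 26208/358800 = 42/575.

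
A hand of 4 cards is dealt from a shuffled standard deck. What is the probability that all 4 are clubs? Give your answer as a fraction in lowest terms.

There are C(52,4) = 270725 possible 4-card hands.
Hands that are all clubs: C(13,4) = 715.
Probability = 715/270725 = 11/4165.

11/4165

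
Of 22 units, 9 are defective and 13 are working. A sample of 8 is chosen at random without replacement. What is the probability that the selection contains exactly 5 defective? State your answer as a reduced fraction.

182/1615

There are C(22,8) = 319770 ways to choose 8 from 22.
Selections with exactly 5 defective: choose 5 of the 9 defective and 3 of the 13 working, C(9,5)·C(13,3) = 126·286 = 36036.
Probability = 36036/319770 = 182/1615.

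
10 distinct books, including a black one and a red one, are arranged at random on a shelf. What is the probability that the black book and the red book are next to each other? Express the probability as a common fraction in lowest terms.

1/5

There are 10! = 3628800 arrangements.
Treat the black book and the red book as a block: 9! arrangements of the blocks × 2 orders within the block = 2·362880 = 725760.
Probability = 725760/3628800 = 1/5.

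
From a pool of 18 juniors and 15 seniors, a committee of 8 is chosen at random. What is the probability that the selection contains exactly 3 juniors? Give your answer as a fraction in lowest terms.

476/2697

There are C(33,8) = 13884156 ways to choose 8 from 33.
Selections with exactly 3 juniors: choose 3 of the 18 juniors and 5 of the 15 seniors, C(18,3)·C(15,5) = 816·3003 = 2450448.
Probability = 2450448/13884156 = 476/2697.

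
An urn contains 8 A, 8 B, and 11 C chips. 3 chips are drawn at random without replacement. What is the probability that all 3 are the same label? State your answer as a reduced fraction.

There are C(27,3) = 2925 ways to draw 3 chips.
All same label: C(8,3) + C(8,3) + C(11,3) = 56 + 56 + 165 = 277.
Probability = 277/2925.

277/2925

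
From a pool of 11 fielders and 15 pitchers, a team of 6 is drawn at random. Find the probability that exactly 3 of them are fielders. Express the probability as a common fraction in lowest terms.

15/46

The sample space is all 6-subsets of the 26: C(26,6) = 230230.
Selections with exactly 3 fielders: choose 3 of the 11 fielders and 3 of the 15 pitchers, C(11,3)·C(15,3) = 165·455 = 75075.
Probability = 75075/230230 = 15/46.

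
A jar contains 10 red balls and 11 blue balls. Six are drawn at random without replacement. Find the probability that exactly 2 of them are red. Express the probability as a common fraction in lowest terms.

2475/9044

The sample space is all 6-subsets of the 21: C(21,6) = 54264.
Selections with exactly 2 red: choose 2 of the 10 red and 4 of the 11 blue, C(10,2)·C(11,4) = 45·330 = 14850.
Probability = 14850/54264 = 2475/9044.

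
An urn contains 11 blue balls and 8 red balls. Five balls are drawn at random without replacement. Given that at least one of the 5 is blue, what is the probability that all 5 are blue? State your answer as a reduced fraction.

21/526

Work in counts. Selections with at least one blue: C(19,5) − C(8,5) = 11628 − 56 = 11572.
Of those, selections where all 5 are blue: C(11,5) = 462.
Conditional probability = 462/11572 = 21/526.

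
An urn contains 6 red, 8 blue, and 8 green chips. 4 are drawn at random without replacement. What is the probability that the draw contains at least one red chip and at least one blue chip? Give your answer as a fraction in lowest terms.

652/1045

There are C(22,4) = 7315 possible draws.
By inclusion-exclusion on the complements, draws missing all red or all blue: C(16,4) + C(14,4) − C(8,4) = 1820 + 1001 − 70 = 2751.
So draws with at least one of each: 7315 − 2751 = 4564, probability 4564/7315 = 652/1045.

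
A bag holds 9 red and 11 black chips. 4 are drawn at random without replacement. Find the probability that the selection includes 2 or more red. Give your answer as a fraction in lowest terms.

There are C(20,4) = 4845 ways to choose the 4.
Count the complement (fewer than 2 red): C(9,0)·C(11,4) + C(9,1)·C(11,3) = 330 + 1485 = 1815.
Probability = 1 − 1815/4845 = 3030/4845 = 202/323.

202/323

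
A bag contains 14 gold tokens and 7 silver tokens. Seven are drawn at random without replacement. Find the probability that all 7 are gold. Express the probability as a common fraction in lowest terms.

143/4845

There are C(21,7) = 116280 possible selections.
Selections with all gold: C(14,7) = 3432.
Probability = 3432/116280 = 143/4845.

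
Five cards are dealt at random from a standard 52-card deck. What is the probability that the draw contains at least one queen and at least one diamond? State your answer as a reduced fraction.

229297/866320

There are C(52,5) = 2598960 possible draws.
By inclusion-exclusion on the complements, draws missing all queens or all diamonds: C(48,5) + C(39,5) − C(36,5) = 1712304 + 575757 − 376992 = 1911069.
So draws with at least one of each: 2598960 − 1911069 = 687891, probability 687891/2598960 = 229297/866320.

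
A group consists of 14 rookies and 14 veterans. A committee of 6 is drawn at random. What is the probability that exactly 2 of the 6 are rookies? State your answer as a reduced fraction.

Total number of selections: C(28,6) = 376740.
Selections with exactly 2 rookies: choose 2 of the 14 rookies and 4 of the 14 veterans, C(14,2)·C(14,4) = 91·1001 = 91091.
Probability = 91091/376740 = 1001/4140.

1001/4140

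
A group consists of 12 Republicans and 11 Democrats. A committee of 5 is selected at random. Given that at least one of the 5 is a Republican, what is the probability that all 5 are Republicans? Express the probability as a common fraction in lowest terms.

Work in counts. Selections with at least one Republican: C(23,5) − C(11,5) = 33649 − 462 = 33187.
Of those, selections where all 5 are Republicans: C(12,5) = 792.
Conditional probability = 792/33187 = 72/3017.

72/3017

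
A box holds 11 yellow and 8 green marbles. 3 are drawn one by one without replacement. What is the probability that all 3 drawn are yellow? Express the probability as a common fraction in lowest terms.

Multiply the conditional probabilities at each draw: 11/19 · 10/18 · 9/17 = 990/5814 = 55/323.

55/323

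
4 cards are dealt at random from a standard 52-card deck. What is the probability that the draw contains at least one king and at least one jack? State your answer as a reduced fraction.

There are C(52,4) = 270725 possible draws.
By inclusion-exclusion on the complements, draws missing all kings or all jacks: C(48,4) + C(48,4) − C(44,4) = 194580 + 194580 − 135751 = 253409.
So draws with at least one of each: 270725 − 253409 = 17316, probability 17316/270725 = 1332/20825.

1332/20825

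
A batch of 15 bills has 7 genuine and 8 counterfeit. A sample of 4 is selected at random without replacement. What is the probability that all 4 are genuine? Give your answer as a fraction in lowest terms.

1/39

There are C(15,4) = 1365 possible selections.
Selections with all genuine: C(7,4) = 35.
Probability = 35/1365 = 1/39.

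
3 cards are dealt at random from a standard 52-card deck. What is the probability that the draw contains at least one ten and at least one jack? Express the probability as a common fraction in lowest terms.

188/5525

There are C(52,3) = 22100 possible draws.
By inclusion-exclusion on the complements, draws missing all tens or all jacks: C(48,3) + C(48,3) − C(44,3) = 17296 + 17296 − 13244 = 21348.
So draws with at least one of each: 22100 − 21348 = 752, probability 752/22100 = 188/5525.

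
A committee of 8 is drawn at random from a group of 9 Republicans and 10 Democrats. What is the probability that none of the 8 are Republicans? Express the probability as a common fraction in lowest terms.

5/8398

There are C(19,8) = 75582 possible selections.
Selections with no Republicans (all Democrats): C(10,8) = 45.
Probability = 45/75582 = 5/8398.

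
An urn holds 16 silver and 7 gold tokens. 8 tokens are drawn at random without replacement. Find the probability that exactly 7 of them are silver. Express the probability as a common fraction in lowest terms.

Total number of selections: C(23,8) = 490314.
Selections with exactly 7 silver: choose 7 of the 16 silver and 1 of the 7 gold, C(16,7)·C(7,1) = 11440·7 = 80080.
Probability = 80080/490314 = 3640/22287.

3640/22287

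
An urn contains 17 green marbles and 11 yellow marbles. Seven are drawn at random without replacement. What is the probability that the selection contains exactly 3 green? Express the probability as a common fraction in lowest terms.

170/897

There are C(28,7) = 1184040 ways to choose 7 from 28.
Selections with exactly 3 green: choose 3 of the 17 green and 4 of the 11 yellow, C(17,3)·C(11,4) = 680·330 = 224400.
Probability = 224400/1184040 = 170/897.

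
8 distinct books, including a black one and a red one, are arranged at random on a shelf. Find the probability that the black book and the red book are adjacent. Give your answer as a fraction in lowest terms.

1/4

There are 8! = 40320 arrangements.
Treat the black book and the red book as a block: 7! arrangements of the blocks × 2 orders within the block = 2·5040 = 10080.
Probability = 10080/40320 = 1/4.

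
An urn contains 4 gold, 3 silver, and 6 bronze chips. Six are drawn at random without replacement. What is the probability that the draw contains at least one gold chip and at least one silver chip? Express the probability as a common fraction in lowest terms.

There are C(13,6) = 1716 possible draws.
By inclusion-exclusion on the complements, draws missing all gold or all silver: C(9,6) + C(10,6) − C(6,6) = 84 + 210 − 1 = 293.
So draws with at least one of each: 1716 − 293 = 1423, probability 1423/1716.

1423/1716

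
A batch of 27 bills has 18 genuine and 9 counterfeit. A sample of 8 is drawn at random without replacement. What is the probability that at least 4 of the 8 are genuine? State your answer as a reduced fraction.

Total selections: C(27,8) = 2220075.
Count the complement (fewer than 4 genuine): C(18,0)·C(9,8) + C(18,1)·C(9,7) + C(18,2)·C(9,6) + C(18,3)·C(9,5) = 9 + 648 + 12852 + 102816 = 116325.
Probability = 1 − 116325/2220075 = 2103750/2220075 = 850/897.

850/897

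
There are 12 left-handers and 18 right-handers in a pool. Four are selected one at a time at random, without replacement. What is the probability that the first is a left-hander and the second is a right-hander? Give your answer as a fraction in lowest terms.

36/145

Multiply the conditional probabilities at each draw: 12/30 · 18/29 = 216/870 = 36/145.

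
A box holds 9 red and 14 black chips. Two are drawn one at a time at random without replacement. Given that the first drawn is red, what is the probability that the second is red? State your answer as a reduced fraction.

4/11

After removing one red, 22 remain: 8 red and 14 black.
So the probability the next is red is 8/22 = 4/11.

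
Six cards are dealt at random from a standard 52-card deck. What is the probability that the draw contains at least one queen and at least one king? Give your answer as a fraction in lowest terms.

There are C(52,6) = 20358520 possible draws.
By inclusion-exclusion on the complements, draws missing all queens or all kings: C(48,6) + C(48,6) − C(44,6) = 12271512 + 12271512 − 7059052 = 17483972.
So draws with at least one of each: 20358520 − 17483972 = 2874548, probability 2874548/20358520 = 718637/5089630.

718637/5089630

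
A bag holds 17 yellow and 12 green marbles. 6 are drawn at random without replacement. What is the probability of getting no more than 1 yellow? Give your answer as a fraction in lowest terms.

There are C(29,6) = 475020 ways to choose the 6.
Favorable selections (no more than 1 yellow): C(17,0)·C(12,6) + C(17,1)·C(12,5) = 924 + 13464 = 14388.
Probability = 14388/475020 = 1199/39585.

1199/39585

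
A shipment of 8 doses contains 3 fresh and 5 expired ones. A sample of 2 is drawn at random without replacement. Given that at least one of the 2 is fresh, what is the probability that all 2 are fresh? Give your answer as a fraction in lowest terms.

1/6

Work in counts. Selections with at least one fresh: C(8,2) − C(5,2) = 28 − 10 = 18.
Of those, selections where all 2 are fresh: C(3,2) = 3.
Conditional probability = 3/18 = 1/6.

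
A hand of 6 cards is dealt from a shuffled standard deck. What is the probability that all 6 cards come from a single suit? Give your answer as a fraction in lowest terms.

66/195755

There are C(52,6) = 20358520 possible 6-card hands.
Hands of one suit: 4 suits × C(13,6) = 4·1716 = 6864.
Probability = 6864/20358520 = 66/195755.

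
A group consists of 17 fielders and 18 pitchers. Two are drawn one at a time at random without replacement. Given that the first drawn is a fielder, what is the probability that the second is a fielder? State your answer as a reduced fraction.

8/17

After removing one fielder, 34 remain: 16 fielders and 18 pitchers.
So the probability the next is a fielder is 16/34 = 8/17.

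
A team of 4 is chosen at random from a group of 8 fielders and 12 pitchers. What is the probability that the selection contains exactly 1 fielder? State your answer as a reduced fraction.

352/969

Total number of selections: C(20,4) = 4845.
Selections with exactly 1 fielder: choose 1 of the 8 fielders and 3 of the 12 pitchers, C(8,1)·C(12,3) = 8·220 = 1760.
Probability = 1760/4845 = 352/969.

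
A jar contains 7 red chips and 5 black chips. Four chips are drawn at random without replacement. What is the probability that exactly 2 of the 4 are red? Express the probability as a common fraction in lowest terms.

14/33

The sample space is all 4-subsets of the 12: C(12,4) = 495.
Selections with exactly 2 red: choose 2 of the 7 red and 2 of the 5 black, C(7,2)·C(5,2) = 21·10 = 210.
Probability = 210/495 = 14/33.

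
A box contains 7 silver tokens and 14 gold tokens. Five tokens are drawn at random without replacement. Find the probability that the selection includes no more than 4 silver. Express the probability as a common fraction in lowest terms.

Total selections: C(21,5) = 20349.
The complement is exactly 5 silver: C(7,5)·C(14,0) = 21.
Probability = 1 − 21/20349 = 20328/20349 = 968/969.

968/969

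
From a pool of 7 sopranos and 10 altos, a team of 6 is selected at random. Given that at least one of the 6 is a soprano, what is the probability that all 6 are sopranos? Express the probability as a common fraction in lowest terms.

1/1738

Work in counts. Selections with at least one soprano: C(17,6) − C(10,6) = 12376 − 210 = 12166.
Of those, selections where all 6 are sopranos: C(7,6) = 7.
Conditional probability = 7/12166 = 1/1738.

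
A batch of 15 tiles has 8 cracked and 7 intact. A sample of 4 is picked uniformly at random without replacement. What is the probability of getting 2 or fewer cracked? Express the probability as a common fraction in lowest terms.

There are C(15,4) = 1365 ways to choose the 4.
Favorable selections (2 or fewer cracked): C(8,0)·C(7,4) + C(8,1)·C(7,3) + C(8,2)·C(7,2) = 35 + 280 + 588 = 903.
Probability = 903/1365 = 43/65.

43/65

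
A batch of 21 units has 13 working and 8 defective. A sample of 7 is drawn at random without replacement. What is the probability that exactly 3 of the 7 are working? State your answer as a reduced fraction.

Total number of selections: C(21,7) = 116280.
Selections with exactly 3 working: choose 3 of the 13 working and 4 of the 8 defective, C(13,3)·C(8,4) = 286·70 = 20020.
Probability = 20020/116280 = 1001/5814.

1001/5814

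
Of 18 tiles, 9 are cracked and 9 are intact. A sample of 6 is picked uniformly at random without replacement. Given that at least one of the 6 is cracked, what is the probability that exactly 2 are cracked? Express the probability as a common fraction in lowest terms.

Work in counts. Selections with at least one cracked: C(18,6) − C(9,6) = 18564 − 84 = 18480.
Of those, selections where exactly 2 are cracked: C(9,2)·C(9,4) = 36·126 = 4536.
Conditional probability = 4536/18480 = 27/110.

27/110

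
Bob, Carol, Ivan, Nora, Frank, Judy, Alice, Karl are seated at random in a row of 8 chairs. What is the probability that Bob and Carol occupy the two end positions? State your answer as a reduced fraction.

1/28

There are 8! = 40320 arrangements.
Place Bob and Carol at the ends in 2 ways, arrange the remaining 6 in 6! = 720 ways: 2·720 = 1440.
Probability = 1440/40320 = 1/28.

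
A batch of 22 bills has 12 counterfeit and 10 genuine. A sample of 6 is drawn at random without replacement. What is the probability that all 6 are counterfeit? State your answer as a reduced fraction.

There are C(22,6) = 74613 possible selections.
Selections with all counterfeit: C(12,6) = 924.
Probability = 924/74613 = 4/323.

4/323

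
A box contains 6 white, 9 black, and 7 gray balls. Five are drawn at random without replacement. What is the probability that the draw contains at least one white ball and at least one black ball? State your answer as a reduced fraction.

1150/1463

There are C(22,5) = 26334 possible draws.
By inclusion-exclusion on the complements, draws missing all white or all black: C(16,5) + C(13,5) − C(7,5) = 4368 + 1287 − 21 = 5634.
So draws with at least one of each: 26334 − 5634 = 20700, probability 20700/26334 = 1150/1463.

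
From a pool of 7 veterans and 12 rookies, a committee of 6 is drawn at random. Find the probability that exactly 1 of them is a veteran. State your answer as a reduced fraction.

66/323

Total number of selections: C(19,6) = 27132.
Selections with exactly 1 veteran: choose 1 of the 7 veterans and 5 of the 12 rookies, C(7,1)·C(12,5) = 7·792 = 5544.
Probability = 5544/27132 = 66/323.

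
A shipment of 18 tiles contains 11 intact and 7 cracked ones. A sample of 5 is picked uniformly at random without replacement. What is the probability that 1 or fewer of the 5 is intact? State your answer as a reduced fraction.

29/612

Total selections: C(18,5) = 8568.
Favorable selections (1 or fewer intact): C(11,0)·C(7,5) + C(11,1)·C(7,4) = 21 + 385 = 406.
Probability = 406/8568 = 29/612.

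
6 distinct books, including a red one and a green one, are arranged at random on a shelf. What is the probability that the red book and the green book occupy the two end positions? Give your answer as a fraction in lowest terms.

1/15

There are 6! = 720 arrangements.
Place the red book and the green book at the ends in 2 ways, arrange the remaining 4 in 4! = 24 ways: 2·24 = 48.
Probability = 48/720 = 1/15.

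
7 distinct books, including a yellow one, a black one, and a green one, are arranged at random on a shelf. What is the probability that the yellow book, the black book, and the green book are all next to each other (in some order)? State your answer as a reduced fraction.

1/7

There are 7! = 5040 arrangements.
Treat the three as one block: 5! placements × 3! orders within the block = 120·6 = 720.
Probability = 720/5040 = 1/7.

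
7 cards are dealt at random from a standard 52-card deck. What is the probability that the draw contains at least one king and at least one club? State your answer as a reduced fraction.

53122231/133784560

There are C(52,7) = 133784560 possible draws.
By inclusion-exclusion on the complements, draws missing all kings or all clubs: C(48,7) + C(39,7) − C(36,7) = 73629072 + 15380937 − 8347680 = 80662329.
So draws with at least one of each: 133784560 − 80662329 = 53122231, probability 53122231/133784560.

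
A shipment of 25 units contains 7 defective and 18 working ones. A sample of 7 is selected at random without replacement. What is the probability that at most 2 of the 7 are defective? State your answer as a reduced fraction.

There are C(25,7) = 480700 ways to choose the 7.
Favorable selections (at most 2 defective): C(7,0)·C(18,7) + C(7,1)·C(18,6) + C(7,2)·C(18,5) = 31824 + 129948 + 179928 = 341700.
Probability = 341700/480700 = 3417/4807.

3417/4807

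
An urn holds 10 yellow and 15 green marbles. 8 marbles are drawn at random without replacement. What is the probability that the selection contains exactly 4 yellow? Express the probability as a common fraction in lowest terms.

1274/4807

There are C(25,8) = 1081575 ways to choose 8 from 25.
Selections with exactly 4 yellow: choose 4 of the 10 yellow and 4 of the 15 green, C(10,4)·C(15,4) = 210·1365 = 286650.
Probability = 286650/1081575 = 1274/4807.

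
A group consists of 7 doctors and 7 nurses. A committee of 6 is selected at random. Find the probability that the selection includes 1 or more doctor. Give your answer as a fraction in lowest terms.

Total selections: C(14,6) = 3003.
The complement is all 6 are nurses: C(7,6) = 7.
Probability = 1 − 7/3003 = 2996/3003 = 428/429.

428/429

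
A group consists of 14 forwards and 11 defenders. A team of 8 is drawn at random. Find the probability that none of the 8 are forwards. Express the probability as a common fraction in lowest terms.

There are C(25,8) = 1081575 possible selections.
Selections with no forwards (all defenders): C(11,8) = 165.
Probability = 165/1081575 = 1/6555.

1/6555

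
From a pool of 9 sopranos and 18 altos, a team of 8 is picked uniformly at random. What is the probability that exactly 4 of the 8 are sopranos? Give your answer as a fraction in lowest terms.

There are C(27,8) = 2220075 ways to choose 8 from 27.
Selections with exactly 4 sopranos: choose 4 of the 9 sopranos and 4 of the 18 altos, C(9,4)·C(18,4) = 126·3060 = 385560.
Probability = 385560/2220075 = 2856/16445.

2856/16445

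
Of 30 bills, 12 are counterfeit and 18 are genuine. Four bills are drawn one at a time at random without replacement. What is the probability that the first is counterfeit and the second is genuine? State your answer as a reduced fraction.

36/145

Multiply the conditional probabilities at each draw: 12/30 · 18/29 = 216/870 = 36/145.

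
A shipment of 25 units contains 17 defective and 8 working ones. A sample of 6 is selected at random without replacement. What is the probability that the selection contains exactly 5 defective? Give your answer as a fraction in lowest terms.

Total number of selections: C(25,6) = 177100.
Selections with exactly 5 defective: choose 5 of the 17 defective and 1 of the 8 working, C(17,5)·C(8,1) = 6188·8 = 49504.
Probability = 49504/177100 = 1768/6325.

1768/6325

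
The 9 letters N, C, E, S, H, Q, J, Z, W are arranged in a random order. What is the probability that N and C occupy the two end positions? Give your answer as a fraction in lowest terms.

There are 9! = 362880 arrangements.
Place N and C at the ends in 2 ways, arrange the remaining 7 in 7! = 5040 ways: 2·5040 = 10080.
Probability = 10080/362880 = 1/36.

1/36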